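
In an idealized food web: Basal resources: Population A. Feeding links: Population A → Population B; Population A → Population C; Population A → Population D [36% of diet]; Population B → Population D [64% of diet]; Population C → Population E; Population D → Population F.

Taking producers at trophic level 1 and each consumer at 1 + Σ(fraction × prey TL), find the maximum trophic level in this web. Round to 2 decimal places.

Population B: 1 + 1 = 2
Population C: 1 + 1 = 2
Population D: 1 + (0.36×1 + 0.64×2) = 2.64
Population E: 1 + 2 = 3
Population F: 1 + 2.64 = 3.64

3.64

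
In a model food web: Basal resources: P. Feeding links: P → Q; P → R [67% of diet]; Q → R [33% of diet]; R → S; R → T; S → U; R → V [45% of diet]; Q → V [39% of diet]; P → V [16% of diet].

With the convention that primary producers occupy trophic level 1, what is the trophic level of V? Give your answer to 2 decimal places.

Q: 1 + 1 = 2
R: 1 + (0.67×1 + 0.33×2) = 2.33
S: 1 + 2.33 = 3.33
T: 1 + 2.33 = 3.33
U: 1 + 3.33 = 4.33
V: 1 + (0.45×2.33 + 0.39×2 + 0.16×1) = 2.9885

2.99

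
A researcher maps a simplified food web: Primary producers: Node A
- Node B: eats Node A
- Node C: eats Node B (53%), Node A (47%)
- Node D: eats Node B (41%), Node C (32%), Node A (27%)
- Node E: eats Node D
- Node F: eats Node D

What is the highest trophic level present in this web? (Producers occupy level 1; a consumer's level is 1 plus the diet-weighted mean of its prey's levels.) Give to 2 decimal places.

Node B: 1 + 1 = 2
Node C: 1 + (0.53×2 + 0.47×1) = 2.53
Node D: 1 + (0.41×2 + 0.32×2.53 + 0.27×1) = 2.8996
Node E: 1 + 2.8996 = 3.8996
Node F: 1 + 2.8996 = 3.8996

3.90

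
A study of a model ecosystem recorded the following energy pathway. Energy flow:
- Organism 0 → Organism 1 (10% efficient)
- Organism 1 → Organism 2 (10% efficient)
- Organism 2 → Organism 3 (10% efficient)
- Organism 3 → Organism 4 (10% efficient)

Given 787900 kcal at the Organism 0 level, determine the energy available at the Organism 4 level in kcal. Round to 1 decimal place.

Organism 1: 787900 × 0.1 = 78790 kcal
Organism 2: 78790 × 0.1 = 7879 kcal
Organism 3: 7879 × 0.1 = 787.9 kcal
Organism 4: 787.9 × 0.1 = 78.79 kcal

78.8 kcal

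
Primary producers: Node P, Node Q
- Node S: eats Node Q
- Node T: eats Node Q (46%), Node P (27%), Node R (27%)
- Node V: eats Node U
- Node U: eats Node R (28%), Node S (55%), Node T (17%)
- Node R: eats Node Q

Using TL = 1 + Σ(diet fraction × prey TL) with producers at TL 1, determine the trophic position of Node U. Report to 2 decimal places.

Node R: 1 + 1 = 2
Node S: 1 + 1 = 2
Node T: 1 + (0.46×1 + 0.27×1 + 0.27×2) = 2.27
Node U: 1 + (0.28×2 + 0.55×2 + 0.17×2.27) = 3.0459
Node V: 1 + 3.0459 = 4.0459

3.05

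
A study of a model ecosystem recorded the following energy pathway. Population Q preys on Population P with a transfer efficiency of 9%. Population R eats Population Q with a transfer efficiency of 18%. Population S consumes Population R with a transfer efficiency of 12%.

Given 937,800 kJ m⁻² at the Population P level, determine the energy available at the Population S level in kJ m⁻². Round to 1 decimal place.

Population Q: 937800 × 0.09 = 84402 kJ m⁻²
Population R: 84402 × 0.18 = 15192.36 kJ m⁻²
Population S: 15192.36 × 0.12 = 1823.0832 kJ m⁻²

1823.1 kJ m⁻²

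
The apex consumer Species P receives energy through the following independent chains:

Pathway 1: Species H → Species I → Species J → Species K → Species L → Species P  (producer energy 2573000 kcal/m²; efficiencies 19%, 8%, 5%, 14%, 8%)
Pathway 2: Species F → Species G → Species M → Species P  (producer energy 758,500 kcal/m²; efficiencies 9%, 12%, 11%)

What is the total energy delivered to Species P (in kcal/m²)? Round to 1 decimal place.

Pathway 1: 2573000 × 0.19 × 0.08 × 0.05 × 0.14 × 0.08 = 21.901376 kcal/m²
Pathway 2: 758500 × 0.09 × 0.12 × 0.11 = 901.098 kcal/m²
Total at Species P: 21.901376 + 901.098 = 922.999376 kcal/m²

923.0 kcal/m²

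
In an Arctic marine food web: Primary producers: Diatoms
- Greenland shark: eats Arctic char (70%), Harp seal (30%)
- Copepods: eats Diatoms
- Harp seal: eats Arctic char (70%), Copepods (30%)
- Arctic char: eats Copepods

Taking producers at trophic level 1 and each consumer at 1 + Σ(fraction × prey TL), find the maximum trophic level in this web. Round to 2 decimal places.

Copepods: 1 + 1 = 2
Arctic char: 1 + 2 = 3
Harp seal: 1 + (0.7×3 + 0.3×2) = 3.7
Greenland shark: 1 + (0.7×3 + 0.3×3.7) = 4.21

4.21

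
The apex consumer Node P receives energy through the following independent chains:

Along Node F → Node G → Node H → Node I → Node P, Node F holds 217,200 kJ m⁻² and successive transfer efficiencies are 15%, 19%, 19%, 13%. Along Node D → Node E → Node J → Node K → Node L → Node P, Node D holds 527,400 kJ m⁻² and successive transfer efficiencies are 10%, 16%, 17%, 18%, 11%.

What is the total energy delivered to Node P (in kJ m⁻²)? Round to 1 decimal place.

181.3 kJ m⁻²

Via Node F: 217200 × 0.15 × 0.19 × 0.19 × 0.13 = 152.89794 kJ m⁻²
Via Node D: 527400 × 0.1 × 0.16 × 0.17 × 0.18 × 0.11 = 28.4036544 kJ m⁻²
Total at Node P: 152.89794 + 28.4036544 = 181.3015944 kJ m⁻²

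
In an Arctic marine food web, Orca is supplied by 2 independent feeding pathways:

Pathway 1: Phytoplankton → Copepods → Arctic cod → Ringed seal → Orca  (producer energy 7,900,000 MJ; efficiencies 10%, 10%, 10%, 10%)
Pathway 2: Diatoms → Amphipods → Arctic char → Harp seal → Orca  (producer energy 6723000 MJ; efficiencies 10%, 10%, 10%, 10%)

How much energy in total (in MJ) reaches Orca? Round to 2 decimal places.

1462.30 MJ

Pathway 1: 7900000 × 0.1 × 0.1 × 0.1 × 0.1 = 790 MJ
Pathway 2: 6723000 × 0.1 × 0.1 × 0.1 × 0.1 = 672.3 MJ
Total at Orca: 790 + 672.3 = 1462.3 MJ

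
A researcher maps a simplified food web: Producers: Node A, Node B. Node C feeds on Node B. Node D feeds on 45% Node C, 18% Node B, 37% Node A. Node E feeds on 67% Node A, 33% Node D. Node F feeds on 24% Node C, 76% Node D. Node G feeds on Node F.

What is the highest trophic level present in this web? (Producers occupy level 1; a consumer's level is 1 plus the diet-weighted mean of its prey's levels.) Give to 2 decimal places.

4.34

Node C: 1 + 1 = 2
Node D: 1 + (0.45×2 + 0.18×1 + 0.37×1) = 2.45
Node E: 1 + (0.67×1 + 0.33×2.45) = 2.4785
Node F: 1 + (0.24×2 + 0.76×2.45) = 3.342
Node G: 1 + 3.342 = 4.342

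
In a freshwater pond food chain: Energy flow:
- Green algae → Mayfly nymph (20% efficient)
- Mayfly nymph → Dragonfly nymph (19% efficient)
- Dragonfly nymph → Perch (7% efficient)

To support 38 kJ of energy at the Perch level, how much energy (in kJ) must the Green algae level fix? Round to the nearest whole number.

Cumulative transfer efficiency: 0.2 × 0.19 × 0.07 = 0.00266
Green algae energy = 38 / 0.00266 = 14286 kJ

14286 kJ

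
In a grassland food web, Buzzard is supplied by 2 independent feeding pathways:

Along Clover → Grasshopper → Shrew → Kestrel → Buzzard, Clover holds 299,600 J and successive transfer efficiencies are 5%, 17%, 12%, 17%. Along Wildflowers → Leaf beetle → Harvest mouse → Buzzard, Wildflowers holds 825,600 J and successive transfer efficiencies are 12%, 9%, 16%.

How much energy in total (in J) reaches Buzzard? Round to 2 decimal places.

1478.59 J

Via Clover: 299600 × 0.05 × 0.17 × 0.12 × 0.17 = 51.95064 J
Via Wildflowers: 825600 × 0.12 × 0.09 × 0.16 = 1426.6368 J
Total at Buzzard: 51.95064 + 1426.6368 = 1478.58744 J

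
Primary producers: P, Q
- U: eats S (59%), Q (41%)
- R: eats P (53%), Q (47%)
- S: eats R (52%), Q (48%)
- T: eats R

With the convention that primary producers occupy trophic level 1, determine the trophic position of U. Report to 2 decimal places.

2.90

R: 1 + (0.53×1 + 0.47×1) = 2
S: 1 + (0.52×2 + 0.48×1) = 2.52
T: 1 + 2 = 3
U: 1 + (0.59×2.52 + 0.41×1) = 2.8968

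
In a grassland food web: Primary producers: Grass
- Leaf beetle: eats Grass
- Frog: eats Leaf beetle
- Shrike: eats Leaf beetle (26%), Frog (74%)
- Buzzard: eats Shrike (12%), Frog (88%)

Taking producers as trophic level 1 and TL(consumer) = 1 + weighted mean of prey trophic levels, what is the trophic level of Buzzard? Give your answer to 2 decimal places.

Leaf beetle: 1 + 1 = 2
Frog: 1 + 2 = 3
Shrike: 1 + (0.26×2 + 0.74×3) = 3.74
Buzzard: 1 + (0.12×3.74 + 0.88×3) = 4.0888

4.09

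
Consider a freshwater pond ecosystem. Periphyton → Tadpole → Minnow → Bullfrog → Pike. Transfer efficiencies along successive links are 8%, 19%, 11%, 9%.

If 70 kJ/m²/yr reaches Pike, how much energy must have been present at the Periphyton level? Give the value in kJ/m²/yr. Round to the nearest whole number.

465178 kJ/m²/yr

Cumulative transfer efficiency: 0.08 × 0.19 × 0.11 × 0.09 = 0.00015048
Periphyton energy = 70 / 0.00015048 = 465178 kJ/m²/yr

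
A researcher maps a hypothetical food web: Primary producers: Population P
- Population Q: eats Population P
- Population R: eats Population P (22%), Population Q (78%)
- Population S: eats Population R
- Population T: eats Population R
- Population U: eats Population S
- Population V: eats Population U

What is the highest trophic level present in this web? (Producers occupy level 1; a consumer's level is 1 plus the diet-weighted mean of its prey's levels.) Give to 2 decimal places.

5.78

Population Q: 1 + 1 = 2
Population R: 1 + (0.22×1 + 0.78×2) = 2.78
Population S: 1 + 2.78 = 3.78
Population T: 1 + 2.78 = 3.78
Population U: 1 + 3.78 = 4.78
Population V: 1 + 4.78 = 5.78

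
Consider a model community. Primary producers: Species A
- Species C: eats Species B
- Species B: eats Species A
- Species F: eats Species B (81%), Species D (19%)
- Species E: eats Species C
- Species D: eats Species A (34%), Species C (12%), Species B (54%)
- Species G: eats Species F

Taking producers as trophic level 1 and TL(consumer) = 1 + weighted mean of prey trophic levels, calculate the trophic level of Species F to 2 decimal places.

3.15

Species B: 1 + 1 = 2
Species C: 1 + 2 = 3
Species D: 1 + (0.34×1 + 0.12×3 + 0.54×2) = 2.78
Species E: 1 + 3 = 4
Species F: 1 + (0.81×2 + 0.19×2.78) = 3.1482
Species G: 1 + 3.1482 = 4.1482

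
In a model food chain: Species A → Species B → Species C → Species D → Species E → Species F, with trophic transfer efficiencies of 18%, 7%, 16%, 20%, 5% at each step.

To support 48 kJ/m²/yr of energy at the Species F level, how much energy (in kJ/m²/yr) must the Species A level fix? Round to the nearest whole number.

Cumulative transfer efficiency: 0.18 × 0.07 × 0.16 × 0.2 × 0.05 = 0.00002016
Species A energy = 48 / 0.00002016 = 2380952 kJ/m²/yr

2380952 kJ/m²/yr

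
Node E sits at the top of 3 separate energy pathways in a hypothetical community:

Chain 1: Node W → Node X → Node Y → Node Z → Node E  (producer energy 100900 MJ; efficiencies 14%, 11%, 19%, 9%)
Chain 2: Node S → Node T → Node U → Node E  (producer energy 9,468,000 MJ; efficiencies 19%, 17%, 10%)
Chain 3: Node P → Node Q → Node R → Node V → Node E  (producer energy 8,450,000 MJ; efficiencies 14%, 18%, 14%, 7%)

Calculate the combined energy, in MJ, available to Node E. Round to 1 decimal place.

32695.0 MJ

Chain 1: 100900 × 0.14 × 0.11 × 0.19 × 0.09 = 26.571006 MJ
Chain 2: 9468000 × 0.19 × 0.17 × 0.1 = 30581.64 MJ
Chain 3: 8450000 × 0.14 × 0.18 × 0.14 × 0.07 = 2086.812 MJ
Total at Node E: 26.571006 + 30581.64 + 2086.812 = 32695.023006 MJ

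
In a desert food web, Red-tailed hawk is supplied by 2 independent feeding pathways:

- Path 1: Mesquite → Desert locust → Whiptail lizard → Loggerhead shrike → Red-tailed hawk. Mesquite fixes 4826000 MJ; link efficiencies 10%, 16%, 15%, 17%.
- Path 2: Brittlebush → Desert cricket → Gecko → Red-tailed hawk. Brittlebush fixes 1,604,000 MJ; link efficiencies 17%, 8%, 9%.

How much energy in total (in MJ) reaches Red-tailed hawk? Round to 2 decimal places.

Path 1: 4826000 × 0.1 × 0.16 × 0.15 × 0.17 = 1969.008 MJ
Path 2: 1604000 × 0.17 × 0.08 × 0.09 = 1963.296 MJ
Total at Red-tailed hawk: 1969.008 + 1963.296 = 3932.304 MJ

3932.30 MJ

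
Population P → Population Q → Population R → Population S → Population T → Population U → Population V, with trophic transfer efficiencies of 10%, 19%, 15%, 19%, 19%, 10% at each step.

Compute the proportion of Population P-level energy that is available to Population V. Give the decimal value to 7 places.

Product of link efficiencies: 0.1 × 0.19 × 0.15 × 0.19 × 0.19 × 0.1 = 0.0000102885

0.0000103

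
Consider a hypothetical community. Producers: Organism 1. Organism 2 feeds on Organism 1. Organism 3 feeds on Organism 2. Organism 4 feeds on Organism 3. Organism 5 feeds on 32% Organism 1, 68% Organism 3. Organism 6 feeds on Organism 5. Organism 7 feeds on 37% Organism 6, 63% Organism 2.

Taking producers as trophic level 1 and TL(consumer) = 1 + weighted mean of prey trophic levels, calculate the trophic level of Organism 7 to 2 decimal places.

Organism 2: 1 + 1 = 2
Organism 3: 1 + 2 = 3
Organism 4: 1 + 3 = 4
Organism 5: 1 + (0.32×1 + 0.68×3) = 3.36
Organism 6: 1 + 3.36 = 4.36
Organism 7: 1 + (0.37×4.36 + 0.63×2) = 3.8732

3.87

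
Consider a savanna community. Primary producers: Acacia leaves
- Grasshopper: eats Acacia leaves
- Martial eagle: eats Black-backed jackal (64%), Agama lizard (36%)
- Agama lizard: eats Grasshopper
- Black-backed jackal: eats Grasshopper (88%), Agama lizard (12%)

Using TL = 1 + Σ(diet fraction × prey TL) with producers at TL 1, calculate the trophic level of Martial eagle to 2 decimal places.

4.08

Grasshopper: 1 + 1 = 2
Agama lizard: 1 + 2 = 3
Black-backed jackal: 1 + (0.88×2 + 0.12×3) = 3.12
Martial eagle: 1 + (0.64×3.12 + 0.36×3) = 4.0768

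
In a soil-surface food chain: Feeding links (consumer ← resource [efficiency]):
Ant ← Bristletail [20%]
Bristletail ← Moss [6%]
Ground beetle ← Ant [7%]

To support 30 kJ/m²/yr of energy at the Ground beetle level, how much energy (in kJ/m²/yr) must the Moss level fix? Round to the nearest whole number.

Cumulative transfer efficiency: 0.06 × 0.2 × 0.07 = 0.00084
Moss energy = 30 / 0.00084 = 35714 kJ/m²/yr

35714 kJ/m²/yr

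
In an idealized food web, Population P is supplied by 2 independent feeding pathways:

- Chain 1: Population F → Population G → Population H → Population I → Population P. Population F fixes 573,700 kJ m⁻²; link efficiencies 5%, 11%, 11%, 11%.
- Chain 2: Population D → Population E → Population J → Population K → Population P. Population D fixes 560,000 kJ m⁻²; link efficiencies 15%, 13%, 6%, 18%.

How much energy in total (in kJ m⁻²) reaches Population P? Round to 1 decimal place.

156.1 kJ m⁻²

Chain 1: 573700 × 0.05 × 0.11 × 0.11 × 0.11 = 38.179735 kJ m⁻²
Chain 2: 560000 × 0.15 × 0.13 × 0.06 × 0.18 = 117.936 kJ m⁻²
Total at Population P: 38.179735 + 117.936 = 156.115735 kJ m⁻²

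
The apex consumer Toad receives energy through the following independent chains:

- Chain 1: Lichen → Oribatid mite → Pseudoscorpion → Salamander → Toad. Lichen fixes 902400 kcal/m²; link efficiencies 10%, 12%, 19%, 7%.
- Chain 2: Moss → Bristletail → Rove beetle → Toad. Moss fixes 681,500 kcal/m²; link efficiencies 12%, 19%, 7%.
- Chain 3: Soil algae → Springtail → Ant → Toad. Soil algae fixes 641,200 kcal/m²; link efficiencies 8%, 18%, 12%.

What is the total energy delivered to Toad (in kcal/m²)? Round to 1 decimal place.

Chain 1: 902400 × 0.1 × 0.12 × 0.19 × 0.07 = 144.02304 kcal/m²
Chain 2: 681500 × 0.12 × 0.19 × 0.07 = 1087.674 kcal/m²
Chain 3: 641200 × 0.08 × 0.18 × 0.12 = 1107.9936 kcal/m²
Total at Toad: 144.02304 + 1087.674 + 1107.9936 = 2339.69064 kcal/m²

2339.7 kcal/m²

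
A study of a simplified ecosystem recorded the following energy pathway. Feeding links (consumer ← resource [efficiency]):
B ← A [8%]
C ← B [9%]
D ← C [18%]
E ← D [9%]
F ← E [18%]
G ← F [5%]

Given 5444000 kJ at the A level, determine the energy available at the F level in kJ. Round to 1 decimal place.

B: 5444000 × 0.08 = 435520 kJ
C: 435520 × 0.09 = 39196.8 kJ
D: 39196.8 × 0.18 = 7055.424 kJ
E: 7055.424 × 0.09 = 634.98816 kJ
F: 634.98816 × 0.18 = 114.2978688 kJ

114.3 kJ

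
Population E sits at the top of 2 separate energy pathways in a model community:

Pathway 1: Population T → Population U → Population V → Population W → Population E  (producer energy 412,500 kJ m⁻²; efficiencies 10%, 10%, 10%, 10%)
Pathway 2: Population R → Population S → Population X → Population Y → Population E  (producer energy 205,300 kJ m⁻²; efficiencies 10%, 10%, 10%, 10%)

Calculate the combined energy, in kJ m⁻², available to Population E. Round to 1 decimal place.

61.8 kJ m⁻²

Pathway 1: 412500 × 0.1 × 0.1 × 0.1 × 0.1 = 41.25 kJ m⁻²
Pathway 2: 205300 × 0.1 × 0.1 × 0.1 × 0.1 = 20.53 kJ m⁻²
Total at Population E: 41.25 + 20.53 = 61.78 kJ m⁻²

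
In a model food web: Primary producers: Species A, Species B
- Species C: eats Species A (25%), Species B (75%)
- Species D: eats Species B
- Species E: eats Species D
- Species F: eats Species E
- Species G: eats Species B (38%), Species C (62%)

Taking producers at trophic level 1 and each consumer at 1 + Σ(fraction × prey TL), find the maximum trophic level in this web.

4

Species C: 1 + (0.25×1 + 0.75×1) = 2
Species D: 1 + 1 = 2
Species E: 1 + 2 = 3
Species F: 1 + 3 = 4
Species G: 1 + (0.38×1 + 0.62×2) = 2.62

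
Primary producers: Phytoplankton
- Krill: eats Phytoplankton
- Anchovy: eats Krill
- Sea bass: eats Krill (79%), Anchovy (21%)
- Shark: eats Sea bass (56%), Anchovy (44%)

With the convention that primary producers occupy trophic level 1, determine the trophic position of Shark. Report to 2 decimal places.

4.12

Krill: 1 + 1 = 2
Anchovy: 1 + 2 = 3
Sea bass: 1 + (0.79×2 + 0.21×3) = 3.21
Shark: 1 + (0.56×3.21 + 0.44×3) = 4.1176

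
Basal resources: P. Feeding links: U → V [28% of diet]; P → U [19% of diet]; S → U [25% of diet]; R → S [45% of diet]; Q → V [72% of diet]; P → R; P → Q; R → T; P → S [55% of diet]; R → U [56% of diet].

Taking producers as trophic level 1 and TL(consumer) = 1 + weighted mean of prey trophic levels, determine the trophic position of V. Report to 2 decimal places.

Q: 1 + 1 = 2
R: 1 + 1 = 2
S: 1 + (0.45×2 + 0.55×1) = 2.45
T: 1 + 2 = 3
U: 1 + (0.19×1 + 0.25×2.45 + 0.56×2) = 2.9225
V: 1 + (0.72×2 + 0.28×2.9225) = 3.2583

3.26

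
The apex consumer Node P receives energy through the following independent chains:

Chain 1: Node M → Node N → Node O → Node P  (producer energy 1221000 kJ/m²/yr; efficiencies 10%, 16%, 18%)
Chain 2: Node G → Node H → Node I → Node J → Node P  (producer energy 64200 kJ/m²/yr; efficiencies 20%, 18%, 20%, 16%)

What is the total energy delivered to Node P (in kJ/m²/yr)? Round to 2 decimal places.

3590.44 kJ/m²/yr

Chain 1: 1221000 × 0.1 × 0.16 × 0.18 = 3516.48 kJ/m²/yr
Chain 2: 64200 × 0.2 × 0.18 × 0.2 × 0.16 = 73.9584 kJ/m²/yr
Total at Node P: 3516.48 + 73.9584 = 3590.4384 kJ/m²/yr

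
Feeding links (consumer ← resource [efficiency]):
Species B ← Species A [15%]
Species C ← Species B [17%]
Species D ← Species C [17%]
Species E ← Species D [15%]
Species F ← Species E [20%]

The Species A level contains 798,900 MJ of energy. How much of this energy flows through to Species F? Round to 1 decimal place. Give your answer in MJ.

103.9 MJ

Species B: 798900 × 0.15 = 119835 MJ
Species C: 119835 × 0.17 = 20371.95 MJ
Species D: 20371.95 × 0.17 = 3463.2315 MJ
Species E: 3463.2315 × 0.15 = 519.484725 MJ
Species F: 519.484725 × 0.2 = 103.896945 MJ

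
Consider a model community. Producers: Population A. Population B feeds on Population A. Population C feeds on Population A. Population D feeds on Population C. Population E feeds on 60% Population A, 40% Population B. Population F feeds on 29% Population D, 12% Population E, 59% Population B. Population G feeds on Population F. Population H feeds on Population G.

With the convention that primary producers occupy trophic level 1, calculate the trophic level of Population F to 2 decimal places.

3.34

Population B: 1 + 1 = 2
Population C: 1 + 1 = 2
Population D: 1 + 2 = 3
Population E: 1 + (0.6×1 + 0.4×2) = 2.4
Population F: 1 + (0.29×3 + 0.12×2.4 + 0.59×2) = 3.338
Population G: 1 + 3.338 = 4.338
Population H: 1 + 4.338 = 5.338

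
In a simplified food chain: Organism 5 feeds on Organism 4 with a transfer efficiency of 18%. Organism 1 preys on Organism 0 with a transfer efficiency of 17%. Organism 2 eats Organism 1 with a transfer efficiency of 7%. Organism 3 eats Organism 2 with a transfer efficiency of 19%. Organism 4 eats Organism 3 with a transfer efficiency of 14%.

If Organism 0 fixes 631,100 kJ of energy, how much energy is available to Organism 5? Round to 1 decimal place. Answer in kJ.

Organism 1: 631100 × 0.17 = 107287 kJ
Organism 2: 107287 × 0.07 = 7510.09 kJ
Organism 3: 7510.09 × 0.19 = 1426.9171 kJ
Organism 4: 1426.9171 × 0.14 = 199.768394 kJ
Organism 5: 199.768394 × 0.18 = 35.95831092 kJ

36.0 kJ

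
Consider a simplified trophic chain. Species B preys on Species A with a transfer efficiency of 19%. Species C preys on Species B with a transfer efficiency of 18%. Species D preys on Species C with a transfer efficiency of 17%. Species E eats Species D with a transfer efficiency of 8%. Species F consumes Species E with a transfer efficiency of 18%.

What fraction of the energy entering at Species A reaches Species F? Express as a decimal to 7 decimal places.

Product of link efficiencies: 0.19 × 0.18 × 0.17 × 0.08 × 0.18 = 0.0000837216

0.0000837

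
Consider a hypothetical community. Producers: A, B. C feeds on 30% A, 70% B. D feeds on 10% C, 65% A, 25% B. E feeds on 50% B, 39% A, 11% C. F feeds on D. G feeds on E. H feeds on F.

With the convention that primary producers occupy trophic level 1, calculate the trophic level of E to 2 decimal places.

C: 1 + (0.3×1 + 0.7×1) = 2
D: 1 + (0.1×2 + 0.65×1 + 0.25×1) = 2.1
E: 1 + (0.5×1 + 0.39×1 + 0.11×2) = 2.11
F: 1 + 2.1 = 3.1
G: 1 + 2.11 = 3.11
H: 1 + 3.1 = 4.1

2.11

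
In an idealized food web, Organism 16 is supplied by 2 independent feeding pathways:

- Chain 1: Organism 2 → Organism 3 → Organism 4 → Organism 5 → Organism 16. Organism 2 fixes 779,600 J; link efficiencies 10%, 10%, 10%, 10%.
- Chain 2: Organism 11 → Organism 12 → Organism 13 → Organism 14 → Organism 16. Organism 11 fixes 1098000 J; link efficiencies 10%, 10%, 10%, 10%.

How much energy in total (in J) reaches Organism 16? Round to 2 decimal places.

Chain 1: 779600 × 0.1 × 0.1 × 0.1 × 0.1 = 77.96 J
Chain 2: 1098000 × 0.1 × 0.1 × 0.1 × 0.1 = 109.8 J
Total at Organism 16: 77.96 + 109.8 = 187.76 J

187.76 J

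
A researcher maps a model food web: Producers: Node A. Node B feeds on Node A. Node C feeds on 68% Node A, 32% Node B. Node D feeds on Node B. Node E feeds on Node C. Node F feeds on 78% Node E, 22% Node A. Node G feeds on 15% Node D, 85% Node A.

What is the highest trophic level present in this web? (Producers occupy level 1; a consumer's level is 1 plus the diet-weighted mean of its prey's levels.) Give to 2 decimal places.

3.81

Node B: 1 + 1 = 2
Node C: 1 + (0.68×1 + 0.32×2) = 2.32
Node D: 1 + 2 = 3
Node E: 1 + 2.32 = 3.32
Node F: 1 + (0.78×3.32 + 0.22×1) = 3.8096
Node G: 1 + (0.15×3 + 0.85×1) = 2.3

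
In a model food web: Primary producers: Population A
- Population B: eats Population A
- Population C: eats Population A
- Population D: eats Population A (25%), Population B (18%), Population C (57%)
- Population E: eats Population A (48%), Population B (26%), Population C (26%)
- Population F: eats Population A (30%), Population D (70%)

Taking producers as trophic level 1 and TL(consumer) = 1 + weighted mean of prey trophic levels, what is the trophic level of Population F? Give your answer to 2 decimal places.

3.23

Population B: 1 + 1 = 2
Population C: 1 + 1 = 2
Population D: 1 + (0.25×1 + 0.18×2 + 0.57×2) = 2.75
Population E: 1 + (0.48×1 + 0.26×2 + 0.26×2) = 2.52
Population F: 1 + (0.3×1 + 0.7×2.75) = 3.225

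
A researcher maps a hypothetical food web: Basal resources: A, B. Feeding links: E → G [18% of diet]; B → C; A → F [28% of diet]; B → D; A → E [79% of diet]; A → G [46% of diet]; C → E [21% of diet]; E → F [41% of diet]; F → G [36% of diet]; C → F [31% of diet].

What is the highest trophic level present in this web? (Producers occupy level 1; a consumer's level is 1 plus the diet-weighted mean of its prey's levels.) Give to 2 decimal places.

2.87

C: 1 + 1 = 2
D: 1 + 1 = 2
E: 1 + (0.79×1 + 0.21×2) = 2.21
F: 1 + (0.28×1 + 0.41×2.21 + 0.31×2) = 2.8061
G: 1 + (0.36×2.8061 + 0.18×2.21 + 0.46×1) = 2.867996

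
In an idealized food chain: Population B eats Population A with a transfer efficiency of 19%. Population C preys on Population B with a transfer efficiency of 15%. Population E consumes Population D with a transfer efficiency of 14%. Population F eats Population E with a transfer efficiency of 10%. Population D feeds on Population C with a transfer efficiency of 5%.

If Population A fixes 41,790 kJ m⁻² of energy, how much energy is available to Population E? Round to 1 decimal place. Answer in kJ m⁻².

8.3 kJ m⁻²

Population B: 41790 × 0.19 = 7940.1 kJ m⁻²
Population C: 7940.1 × 0.15 = 1191.015 kJ m⁻²
Population D: 1191.015 × 0.05 = 59.55075 kJ m⁻²
Population E: 59.55075 × 0.14 = 8.337105 kJ m⁻²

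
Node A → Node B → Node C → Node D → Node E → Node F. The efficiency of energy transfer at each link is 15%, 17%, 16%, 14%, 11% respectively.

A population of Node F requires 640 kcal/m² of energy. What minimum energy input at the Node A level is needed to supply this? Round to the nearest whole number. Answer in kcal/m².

Cumulative transfer efficiency: 0.15 × 0.17 × 0.16 × 0.14 × 0.11 = 0.000062832
Node A energy = 640 / 0.000062832 = 10185893 kcal/m²

10185893 kcal/m²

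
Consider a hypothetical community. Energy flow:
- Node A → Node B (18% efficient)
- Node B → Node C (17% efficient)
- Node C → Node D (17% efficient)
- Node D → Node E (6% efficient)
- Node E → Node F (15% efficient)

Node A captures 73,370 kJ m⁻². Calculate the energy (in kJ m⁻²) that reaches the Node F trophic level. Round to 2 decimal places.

Node B: 73370 × 0.18 = 13206.6 kJ m⁻²
Node C: 13206.6 × 0.17 = 2245.122 kJ m⁻²
Node D: 2245.122 × 0.17 = 381.67074 kJ m⁻²
Node E: 381.67074 × 0.06 = 22.9002444 kJ m⁻²
Node F: 22.9002444 × 0.15 = 3.43503666 kJ m⁻²

3.44 kJ m⁻²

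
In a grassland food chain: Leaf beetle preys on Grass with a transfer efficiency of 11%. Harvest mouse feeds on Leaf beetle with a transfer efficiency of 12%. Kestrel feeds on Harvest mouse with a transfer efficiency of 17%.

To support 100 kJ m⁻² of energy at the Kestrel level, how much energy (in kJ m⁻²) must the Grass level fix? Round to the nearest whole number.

44563 kJ m⁻²

Cumulative transfer efficiency: 0.11 × 0.12 × 0.17 = 0.002244
Grass energy = 100 / 0.002244 = 44563 kJ m⁻²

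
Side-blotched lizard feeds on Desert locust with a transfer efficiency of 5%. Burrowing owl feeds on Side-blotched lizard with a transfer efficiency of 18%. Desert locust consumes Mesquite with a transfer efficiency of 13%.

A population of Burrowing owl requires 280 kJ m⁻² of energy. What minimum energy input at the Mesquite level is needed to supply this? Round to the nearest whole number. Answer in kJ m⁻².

239316 kJ m⁻²

Cumulative transfer efficiency: 0.13 × 0.05 × 0.18 = 0.00117
Mesquite energy = 280 / 0.00117 = 239316 kJ m⁻²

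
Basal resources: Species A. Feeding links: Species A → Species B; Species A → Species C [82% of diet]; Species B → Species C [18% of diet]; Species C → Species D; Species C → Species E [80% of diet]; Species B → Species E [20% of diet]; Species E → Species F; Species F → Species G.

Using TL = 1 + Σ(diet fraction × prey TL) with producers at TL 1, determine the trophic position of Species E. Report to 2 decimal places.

Species B: 1 + 1 = 2
Species C: 1 + (0.82×1 + 0.18×2) = 2.18
Species D: 1 + 2.18 = 3.18
Species E: 1 + (0.8×2.18 + 0.2×2) = 3.144
Species F: 1 + 3.144 = 4.144
Species G: 1 + 4.144 = 5.144

3.14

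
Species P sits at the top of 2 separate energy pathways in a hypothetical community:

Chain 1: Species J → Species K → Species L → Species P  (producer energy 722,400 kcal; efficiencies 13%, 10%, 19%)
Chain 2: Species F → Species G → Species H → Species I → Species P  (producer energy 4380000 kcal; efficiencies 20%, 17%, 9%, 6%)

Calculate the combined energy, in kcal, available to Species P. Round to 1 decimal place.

Chain 1: 722400 × 0.13 × 0.1 × 0.19 = 1784.328 kcal
Chain 2: 4380000 × 0.2 × 0.17 × 0.09 × 0.06 = 804.168 kcal
Total at Species P: 1784.328 + 804.168 = 2588.496 kcal

2588.5 kcal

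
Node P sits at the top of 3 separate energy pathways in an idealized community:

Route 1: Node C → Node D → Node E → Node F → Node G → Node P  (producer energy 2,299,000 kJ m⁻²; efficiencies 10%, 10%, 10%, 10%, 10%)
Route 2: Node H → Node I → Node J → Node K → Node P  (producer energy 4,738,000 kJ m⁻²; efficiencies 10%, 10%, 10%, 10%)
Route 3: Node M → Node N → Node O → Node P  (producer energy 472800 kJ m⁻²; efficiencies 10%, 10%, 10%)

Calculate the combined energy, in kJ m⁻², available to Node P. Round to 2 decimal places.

969.59 kJ m⁻²

Route 1: 2299000 × 0.1 × 0.1 × 0.1 × 0.1 × 0.1 = 22.99 kJ m⁻²
Route 2: 4738000 × 0.1 × 0.1 × 0.1 × 0.1 = 473.8 kJ m⁻²
Route 3: 472800 × 0.1 × 0.1 × 0.1 = 472.8 kJ m⁻²
Total at Node P: 22.99 + 473.8 + 472.8 = 969.59 kJ m⁻²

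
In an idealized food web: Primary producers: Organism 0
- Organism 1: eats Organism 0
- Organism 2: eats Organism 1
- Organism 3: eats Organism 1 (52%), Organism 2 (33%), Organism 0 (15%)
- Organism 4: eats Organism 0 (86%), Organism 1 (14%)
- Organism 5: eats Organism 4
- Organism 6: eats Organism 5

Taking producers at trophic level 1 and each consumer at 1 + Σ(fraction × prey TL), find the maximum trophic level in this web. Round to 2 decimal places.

4.14

Organism 1: 1 + 1 = 2
Organism 2: 1 + 2 = 3
Organism 3: 1 + (0.52×2 + 0.33×3 + 0.15×1) = 3.18
Organism 4: 1 + (0.86×1 + 0.14×2) = 2.14
Organism 5: 1 + 2.14 = 3.14
Organism 6: 1 + 3.14 = 4.14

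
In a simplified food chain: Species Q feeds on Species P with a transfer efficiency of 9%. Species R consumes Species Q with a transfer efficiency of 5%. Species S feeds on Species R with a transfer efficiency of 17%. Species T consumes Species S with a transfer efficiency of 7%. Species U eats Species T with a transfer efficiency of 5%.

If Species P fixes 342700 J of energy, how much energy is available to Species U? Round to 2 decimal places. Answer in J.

Species Q: 342700 × 0.09 = 30843 J
Species R: 30843 × 0.05 = 1542.15 J
Species S: 1542.15 × 0.17 = 262.1655 J
Species T: 262.1655 × 0.07 = 18.351585 J
Species U: 18.351585 × 0.05 = 0.91757925 J

0.92 J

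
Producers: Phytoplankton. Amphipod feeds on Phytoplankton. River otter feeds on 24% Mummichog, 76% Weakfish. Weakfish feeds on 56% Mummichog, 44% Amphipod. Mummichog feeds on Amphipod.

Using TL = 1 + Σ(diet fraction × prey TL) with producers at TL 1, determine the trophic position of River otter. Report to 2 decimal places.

Amphipod: 1 + 1 = 2
Mummichog: 1 + 2 = 3
Weakfish: 1 + (0.56×3 + 0.44×2) = 3.56
River otter: 1 + (0.24×3 + 0.76×3.56) = 4.4256

4.43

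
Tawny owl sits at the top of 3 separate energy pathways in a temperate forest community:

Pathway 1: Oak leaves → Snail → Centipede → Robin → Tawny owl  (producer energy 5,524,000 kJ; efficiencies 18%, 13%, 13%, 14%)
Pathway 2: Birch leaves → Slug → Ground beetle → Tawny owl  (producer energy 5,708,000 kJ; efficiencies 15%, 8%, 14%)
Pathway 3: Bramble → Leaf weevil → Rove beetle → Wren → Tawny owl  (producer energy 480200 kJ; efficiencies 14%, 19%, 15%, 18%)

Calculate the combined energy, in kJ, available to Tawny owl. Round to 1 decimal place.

Pathway 1: 5524000 × 0.18 × 0.13 × 0.13 × 0.14 = 2352.56112 kJ
Pathway 2: 5708000 × 0.15 × 0.08 × 0.14 = 9589.44 kJ
Pathway 3: 480200 × 0.14 × 0.19 × 0.15 × 0.18 = 344.87964 kJ
Total at Tawny owl: 2352.56112 + 9589.44 + 344.87964 = 12286.88076 kJ

12286.9 kJ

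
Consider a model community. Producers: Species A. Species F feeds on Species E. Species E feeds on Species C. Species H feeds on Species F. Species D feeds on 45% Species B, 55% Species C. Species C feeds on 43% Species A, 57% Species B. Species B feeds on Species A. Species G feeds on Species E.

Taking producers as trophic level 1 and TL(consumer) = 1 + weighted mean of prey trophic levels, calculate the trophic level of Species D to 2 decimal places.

Species B: 1 + 1 = 2
Species C: 1 + (0.43×1 + 0.57×2) = 2.57
Species D: 1 + (0.45×2 + 0.55×2.57) = 3.3135
Species E: 1 + 2.57 = 3.57
Species F: 1 + 3.57 = 4.57
Species G: 1 + 3.57 = 4.57
Species H: 1 + 4.57 = 5.57

3.31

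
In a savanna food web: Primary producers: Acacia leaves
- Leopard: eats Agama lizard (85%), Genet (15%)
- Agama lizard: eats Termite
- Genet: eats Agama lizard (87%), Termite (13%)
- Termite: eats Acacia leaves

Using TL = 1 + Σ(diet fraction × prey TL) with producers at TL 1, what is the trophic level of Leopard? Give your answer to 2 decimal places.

Termite: 1 + 1 = 2
Agama lizard: 1 + 2 = 3
Genet: 1 + (0.87×3 + 0.13×2) = 3.87
Leopard: 1 + (0.85×3 + 0.15×3.87) = 4.1305

4.13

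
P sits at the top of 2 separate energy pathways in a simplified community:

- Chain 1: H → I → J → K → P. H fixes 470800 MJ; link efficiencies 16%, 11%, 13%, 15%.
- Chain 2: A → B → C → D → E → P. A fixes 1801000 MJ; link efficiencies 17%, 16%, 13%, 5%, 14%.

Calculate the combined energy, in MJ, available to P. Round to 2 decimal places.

206.16 MJ

Chain 1: 470800 × 0.16 × 0.11 × 0.13 × 0.15 = 161.57856 MJ
Chain 2: 1801000 × 0.17 × 0.16 × 0.13 × 0.05 × 0.14 = 44.578352 MJ
Total at P: 161.57856 + 44.578352 = 206.156912 MJ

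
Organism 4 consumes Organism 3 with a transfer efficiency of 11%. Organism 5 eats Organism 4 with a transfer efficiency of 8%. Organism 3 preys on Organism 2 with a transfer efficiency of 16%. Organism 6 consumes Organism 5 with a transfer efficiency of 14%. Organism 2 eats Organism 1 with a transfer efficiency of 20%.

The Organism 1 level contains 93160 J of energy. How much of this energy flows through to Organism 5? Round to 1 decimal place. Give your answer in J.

Organism 2: 93160 × 0.2 = 18632 J
Organism 3: 18632 × 0.16 = 2981.12 J
Organism 4: 2981.12 × 0.11 = 327.9232 J
Organism 5: 327.9232 × 0.08 = 26.233856 J

26.2 J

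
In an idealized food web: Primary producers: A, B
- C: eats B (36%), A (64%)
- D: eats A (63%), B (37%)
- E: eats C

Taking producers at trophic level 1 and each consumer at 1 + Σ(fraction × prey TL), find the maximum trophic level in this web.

C: 1 + (0.36×1 + 0.64×1) = 2
D: 1 + (0.63×1 + 0.37×1) = 2
E: 1 + 2 = 3

3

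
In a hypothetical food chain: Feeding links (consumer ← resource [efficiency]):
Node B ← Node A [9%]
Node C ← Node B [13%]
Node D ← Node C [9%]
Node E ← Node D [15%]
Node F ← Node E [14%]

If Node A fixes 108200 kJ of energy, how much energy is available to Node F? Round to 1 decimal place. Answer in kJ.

Node B: 108200 × 0.09 = 9738 kJ
Node C: 9738 × 0.13 = 1265.94 kJ
Node D: 1265.94 × 0.09 = 113.9346 kJ
Node E: 113.9346 × 0.15 = 17.09019 kJ
Node F: 17.09019 × 0.14 = 2.3926266 kJ

2.4 kJ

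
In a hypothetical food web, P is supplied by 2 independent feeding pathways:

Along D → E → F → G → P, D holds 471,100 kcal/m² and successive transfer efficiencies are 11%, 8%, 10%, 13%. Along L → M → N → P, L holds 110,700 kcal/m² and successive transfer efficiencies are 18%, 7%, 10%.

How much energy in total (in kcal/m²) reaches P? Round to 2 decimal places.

Via D: 471100 × 0.11 × 0.08 × 0.1 × 0.13 = 53.89384 kcal/m²
Via L: 110700 × 0.18 × 0.07 × 0.1 = 139.482 kcal/m²
Total at P: 53.89384 + 139.482 = 193.37584 kcal/m²

193.38 kcal/m²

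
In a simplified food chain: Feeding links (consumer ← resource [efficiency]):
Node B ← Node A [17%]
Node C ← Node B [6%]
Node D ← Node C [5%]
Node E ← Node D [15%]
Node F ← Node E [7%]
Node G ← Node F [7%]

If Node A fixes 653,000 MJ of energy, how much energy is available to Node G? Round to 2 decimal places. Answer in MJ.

0.24 MJ

Node B: 653000 × 0.17 = 111010 MJ
Node C: 111010 × 0.06 = 6660.6 MJ
Node D: 6660.6 × 0.05 = 333.03 MJ
Node E: 333.03 × 0.15 = 49.9545 MJ
Node F: 49.9545 × 0.07 = 3.496815 MJ
Node G: 3.496815 × 0.07 = 0.24477705 MJ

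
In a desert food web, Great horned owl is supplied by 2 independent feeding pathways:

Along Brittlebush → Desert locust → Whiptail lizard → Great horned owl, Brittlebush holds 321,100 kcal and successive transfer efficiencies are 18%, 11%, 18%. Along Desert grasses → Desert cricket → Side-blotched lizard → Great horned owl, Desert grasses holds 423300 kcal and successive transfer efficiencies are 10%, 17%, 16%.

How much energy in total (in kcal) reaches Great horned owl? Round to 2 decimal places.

2295.78 kcal

Via Brittlebush: 321100 × 0.18 × 0.11 × 0.18 = 1144.4004 kcal
Via Desert grasses: 423300 × 0.1 × 0.17 × 0.16 = 1151.376 kcal
Total at Great horned owl: 1144.4004 + 1151.376 = 2295.7764 kcal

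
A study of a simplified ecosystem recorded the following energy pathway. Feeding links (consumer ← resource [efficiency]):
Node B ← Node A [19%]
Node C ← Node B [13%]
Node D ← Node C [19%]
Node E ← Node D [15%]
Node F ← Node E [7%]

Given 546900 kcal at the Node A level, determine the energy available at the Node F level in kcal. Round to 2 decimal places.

26.95 kcal

Node B: 546900 × 0.19 = 103911 kcal
Node C: 103911 × 0.13 = 13508.43 kcal
Node D: 13508.43 × 0.19 = 2566.6017 kcal
Node E: 2566.6017 × 0.15 = 384.990255 kcal
Node F: 384.990255 × 0.07 = 26.94931785 kcal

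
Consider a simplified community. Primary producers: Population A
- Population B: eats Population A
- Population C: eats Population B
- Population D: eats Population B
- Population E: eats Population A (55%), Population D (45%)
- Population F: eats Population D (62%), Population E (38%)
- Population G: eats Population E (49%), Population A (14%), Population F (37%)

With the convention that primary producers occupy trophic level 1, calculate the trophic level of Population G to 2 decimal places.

Population B: 1 + 1 = 2
Population C: 1 + 2 = 3
Population D: 1 + 2 = 3
Population E: 1 + (0.55×1 + 0.45×3) = 2.9
Population F: 1 + (0.62×3 + 0.38×2.9) = 3.962
Population G: 1 + (0.49×2.9 + 0.14×1 + 0.37×3.962) = 4.02694

4.03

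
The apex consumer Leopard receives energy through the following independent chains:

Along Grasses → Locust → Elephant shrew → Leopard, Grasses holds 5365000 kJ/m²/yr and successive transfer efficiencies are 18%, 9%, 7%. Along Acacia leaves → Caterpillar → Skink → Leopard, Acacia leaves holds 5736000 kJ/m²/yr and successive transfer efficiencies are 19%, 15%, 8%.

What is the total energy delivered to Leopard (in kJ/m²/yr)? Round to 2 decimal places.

19161.99 kJ/m²/yr

Via Grasses: 5365000 × 0.18 × 0.09 × 0.07 = 6083.91 kJ/m²/yr
Via Acacia leaves: 5736000 × 0.19 × 0.15 × 0.08 = 13078.08 kJ/m²/yr
Total at Leopard: 6083.91 + 13078.08 = 19161.99 kJ/m²/yr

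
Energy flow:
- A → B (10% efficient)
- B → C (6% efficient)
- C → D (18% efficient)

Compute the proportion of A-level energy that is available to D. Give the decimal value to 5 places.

0.00108

Product of link efficiencies: 0.1 × 0.06 × 0.18 = 0.00108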